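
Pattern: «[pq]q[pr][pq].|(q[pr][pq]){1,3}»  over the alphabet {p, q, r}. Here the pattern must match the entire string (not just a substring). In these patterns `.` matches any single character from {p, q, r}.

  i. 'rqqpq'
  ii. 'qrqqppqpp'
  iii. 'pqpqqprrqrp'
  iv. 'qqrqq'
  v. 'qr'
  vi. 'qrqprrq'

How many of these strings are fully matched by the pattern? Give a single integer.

2

i. 'rqqpq' → no match
ii. 'qrqqppqpp' → match
iii. 'pqpqqprrqrp' → no match
iv. 'qqrqq' → match
v. 'qr' → no match
vi. 'qrqprrq' → no match
Total matched: 2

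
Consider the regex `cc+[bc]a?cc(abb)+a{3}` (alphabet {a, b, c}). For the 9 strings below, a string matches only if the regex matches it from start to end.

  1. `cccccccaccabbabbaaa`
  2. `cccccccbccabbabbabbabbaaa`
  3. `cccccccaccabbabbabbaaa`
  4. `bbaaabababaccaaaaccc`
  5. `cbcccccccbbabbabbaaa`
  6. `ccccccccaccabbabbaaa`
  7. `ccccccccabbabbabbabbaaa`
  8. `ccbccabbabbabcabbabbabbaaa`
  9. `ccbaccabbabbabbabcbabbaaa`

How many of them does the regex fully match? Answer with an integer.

1 → match
2 → match
3 → match
4 → no match — must start with `cc`
5 → no match — must start with `cc`
6 → match
7 → match
8 → no match
9 → no match
Total matched: 5

5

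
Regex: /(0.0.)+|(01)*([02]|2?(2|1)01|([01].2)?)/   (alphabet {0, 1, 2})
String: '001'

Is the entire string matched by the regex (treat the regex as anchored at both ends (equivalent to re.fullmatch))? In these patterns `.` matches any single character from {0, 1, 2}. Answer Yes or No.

No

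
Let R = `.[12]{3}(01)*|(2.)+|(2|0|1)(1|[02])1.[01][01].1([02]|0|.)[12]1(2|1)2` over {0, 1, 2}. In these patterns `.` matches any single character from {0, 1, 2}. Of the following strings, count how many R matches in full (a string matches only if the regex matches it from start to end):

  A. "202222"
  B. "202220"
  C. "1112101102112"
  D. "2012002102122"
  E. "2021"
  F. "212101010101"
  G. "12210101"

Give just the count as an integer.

A → match
B → match
C → match
D → match
E → match
F → match
G → match
Total matched: 7

7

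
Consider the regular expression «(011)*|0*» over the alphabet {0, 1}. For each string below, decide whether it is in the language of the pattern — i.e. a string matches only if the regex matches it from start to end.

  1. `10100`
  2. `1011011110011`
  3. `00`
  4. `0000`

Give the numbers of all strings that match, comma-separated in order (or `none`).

3, 4

1. `10100` → no match
2 → no match
3. `00` → match
4. `0000` → match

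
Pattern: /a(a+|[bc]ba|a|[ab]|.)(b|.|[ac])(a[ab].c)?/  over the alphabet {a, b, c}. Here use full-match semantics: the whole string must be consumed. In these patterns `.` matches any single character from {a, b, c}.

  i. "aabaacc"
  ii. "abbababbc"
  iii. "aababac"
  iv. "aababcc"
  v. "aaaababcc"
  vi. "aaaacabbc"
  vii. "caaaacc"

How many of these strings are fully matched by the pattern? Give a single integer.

6

i → match
ii → match
iii → match
iv → match
v → match
vi → match
vii → no match — must start with "a"
Total matched: 6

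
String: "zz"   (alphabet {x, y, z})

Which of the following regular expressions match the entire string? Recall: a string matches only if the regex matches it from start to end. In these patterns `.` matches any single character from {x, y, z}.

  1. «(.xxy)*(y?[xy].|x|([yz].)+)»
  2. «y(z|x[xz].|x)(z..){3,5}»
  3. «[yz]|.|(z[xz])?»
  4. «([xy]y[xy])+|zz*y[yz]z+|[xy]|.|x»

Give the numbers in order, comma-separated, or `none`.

1, 3

1 → match
2 → no match — must start with "y"
3 → match
4 → no match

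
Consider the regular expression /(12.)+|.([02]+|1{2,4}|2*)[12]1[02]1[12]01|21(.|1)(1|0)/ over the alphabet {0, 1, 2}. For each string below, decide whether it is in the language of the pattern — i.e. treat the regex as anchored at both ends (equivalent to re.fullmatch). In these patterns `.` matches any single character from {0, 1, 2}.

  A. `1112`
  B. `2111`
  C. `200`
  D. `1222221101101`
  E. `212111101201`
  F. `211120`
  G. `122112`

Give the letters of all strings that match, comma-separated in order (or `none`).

A → no match
B → match
C → no match
D → match
E → no match
F → no match
G → no match

B, D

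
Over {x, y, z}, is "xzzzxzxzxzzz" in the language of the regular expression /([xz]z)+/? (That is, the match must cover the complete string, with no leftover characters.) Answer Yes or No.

Yes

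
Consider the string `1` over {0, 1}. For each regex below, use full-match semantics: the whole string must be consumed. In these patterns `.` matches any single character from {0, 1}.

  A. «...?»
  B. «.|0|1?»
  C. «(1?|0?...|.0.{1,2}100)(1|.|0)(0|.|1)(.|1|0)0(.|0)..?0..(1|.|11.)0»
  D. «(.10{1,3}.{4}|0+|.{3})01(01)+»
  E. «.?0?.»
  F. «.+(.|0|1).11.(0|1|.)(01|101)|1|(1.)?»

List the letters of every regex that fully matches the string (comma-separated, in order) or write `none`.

B, E, F

A → no match
B → match
C → no match — must end with `0`
D → no match — must end with `01`
E → match
F → match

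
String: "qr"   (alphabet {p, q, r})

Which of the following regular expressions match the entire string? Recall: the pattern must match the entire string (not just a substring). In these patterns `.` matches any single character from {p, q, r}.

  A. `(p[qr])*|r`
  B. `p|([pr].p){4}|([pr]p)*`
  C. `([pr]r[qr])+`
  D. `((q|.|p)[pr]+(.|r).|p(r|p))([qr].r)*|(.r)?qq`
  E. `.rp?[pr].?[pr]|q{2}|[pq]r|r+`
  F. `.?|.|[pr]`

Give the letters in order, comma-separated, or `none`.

E

A → no match
B → no match
C → no match
D → no match
E → match
F → no match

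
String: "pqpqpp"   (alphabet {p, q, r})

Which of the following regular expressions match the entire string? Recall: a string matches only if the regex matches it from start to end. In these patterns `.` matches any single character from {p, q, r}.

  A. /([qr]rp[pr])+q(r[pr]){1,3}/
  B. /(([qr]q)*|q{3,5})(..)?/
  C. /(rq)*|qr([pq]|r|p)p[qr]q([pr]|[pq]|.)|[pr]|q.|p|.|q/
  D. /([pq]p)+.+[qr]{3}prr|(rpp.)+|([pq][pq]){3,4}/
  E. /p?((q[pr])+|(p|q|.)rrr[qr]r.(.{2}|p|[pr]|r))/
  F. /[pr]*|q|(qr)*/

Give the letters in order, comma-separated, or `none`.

D

A → no match
B → no match
C → no match
D → match
E → no match
F → no match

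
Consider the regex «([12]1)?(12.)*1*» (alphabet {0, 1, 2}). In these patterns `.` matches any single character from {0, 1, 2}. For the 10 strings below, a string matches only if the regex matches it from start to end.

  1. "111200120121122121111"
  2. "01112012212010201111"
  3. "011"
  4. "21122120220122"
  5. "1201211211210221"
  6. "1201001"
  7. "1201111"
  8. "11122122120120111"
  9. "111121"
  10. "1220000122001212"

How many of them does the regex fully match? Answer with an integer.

1 → no match
2 → no match
3 → no match
4 → no match
5 → no match
6 → no match
7 → match
8 → match
9 → no match
10 → no match
Total matched: 2

2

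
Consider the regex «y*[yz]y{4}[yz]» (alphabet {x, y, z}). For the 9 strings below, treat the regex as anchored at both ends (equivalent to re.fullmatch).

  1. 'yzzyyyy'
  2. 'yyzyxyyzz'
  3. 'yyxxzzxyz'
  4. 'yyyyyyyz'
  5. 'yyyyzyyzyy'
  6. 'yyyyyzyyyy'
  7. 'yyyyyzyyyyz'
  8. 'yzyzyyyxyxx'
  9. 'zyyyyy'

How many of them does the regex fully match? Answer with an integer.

3

1 → no match
2 → no match
3 → no match
4 → match
5 → no match
6 → no match
7 → match
8 → no match
9 → match
Total matched: 3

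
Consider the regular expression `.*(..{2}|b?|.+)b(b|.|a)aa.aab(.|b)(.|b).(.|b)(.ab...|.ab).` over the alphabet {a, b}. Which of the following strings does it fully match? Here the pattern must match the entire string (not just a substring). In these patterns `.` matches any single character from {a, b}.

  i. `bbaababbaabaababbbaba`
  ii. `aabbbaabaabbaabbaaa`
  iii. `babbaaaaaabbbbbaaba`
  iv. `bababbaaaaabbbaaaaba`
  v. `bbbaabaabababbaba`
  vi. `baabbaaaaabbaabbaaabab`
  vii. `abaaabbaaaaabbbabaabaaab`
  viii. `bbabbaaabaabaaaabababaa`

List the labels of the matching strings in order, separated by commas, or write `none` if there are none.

iii, iv, v, vii, viii

i → no match
ii → no match
iii → match
iv → match
v → match
vi → no match
vii → match
viii → match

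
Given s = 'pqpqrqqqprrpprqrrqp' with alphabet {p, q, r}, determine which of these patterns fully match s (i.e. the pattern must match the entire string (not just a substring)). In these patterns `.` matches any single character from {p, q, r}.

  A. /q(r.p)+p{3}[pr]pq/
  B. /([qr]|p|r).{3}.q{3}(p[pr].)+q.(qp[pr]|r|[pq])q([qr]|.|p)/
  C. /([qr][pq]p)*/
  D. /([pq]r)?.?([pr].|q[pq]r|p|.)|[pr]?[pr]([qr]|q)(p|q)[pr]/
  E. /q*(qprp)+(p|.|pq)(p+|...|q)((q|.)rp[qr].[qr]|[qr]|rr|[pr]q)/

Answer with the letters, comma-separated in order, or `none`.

A → no match — must start with 'qr'
B → match
C → no match
D → no match
E → no match

B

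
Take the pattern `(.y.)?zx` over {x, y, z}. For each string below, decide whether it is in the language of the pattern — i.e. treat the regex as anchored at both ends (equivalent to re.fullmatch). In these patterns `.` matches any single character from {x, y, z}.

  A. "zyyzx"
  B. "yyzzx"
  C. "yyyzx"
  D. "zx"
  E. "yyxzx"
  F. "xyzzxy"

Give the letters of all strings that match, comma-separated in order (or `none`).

A. "zyyzx" → match
B. "yyzzx" → match
C. "yyyzx" → match
D. "zx" → match
E. "yyxzx" → match
F. "xyzzxy" → no match — must end with "zx"

A, B, C, D, E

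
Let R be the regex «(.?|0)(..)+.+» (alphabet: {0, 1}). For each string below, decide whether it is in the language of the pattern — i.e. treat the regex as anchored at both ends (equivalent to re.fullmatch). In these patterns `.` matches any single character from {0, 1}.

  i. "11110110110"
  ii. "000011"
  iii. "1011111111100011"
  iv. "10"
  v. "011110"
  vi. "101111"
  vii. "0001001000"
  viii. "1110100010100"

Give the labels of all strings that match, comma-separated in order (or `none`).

i, ii, iii, v, vi, vii, viii

i → match
ii → match
iii → match
iv → no match
v → match
vi → match
vii → match
viii → match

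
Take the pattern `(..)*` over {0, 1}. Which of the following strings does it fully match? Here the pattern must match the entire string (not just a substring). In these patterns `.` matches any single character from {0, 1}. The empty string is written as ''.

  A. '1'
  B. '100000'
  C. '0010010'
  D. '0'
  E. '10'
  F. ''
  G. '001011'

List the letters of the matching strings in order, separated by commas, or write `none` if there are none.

B, E, F, G

A → no match
B → match
C → no match
D → no match
E → match
F → match
G → match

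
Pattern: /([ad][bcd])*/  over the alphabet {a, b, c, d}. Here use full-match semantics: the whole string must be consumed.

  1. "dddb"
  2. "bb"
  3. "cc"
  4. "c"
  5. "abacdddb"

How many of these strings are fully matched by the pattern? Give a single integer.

1 → match
2 → no match
3 → no match
4 → no match
5 → match
Total matched: 2

2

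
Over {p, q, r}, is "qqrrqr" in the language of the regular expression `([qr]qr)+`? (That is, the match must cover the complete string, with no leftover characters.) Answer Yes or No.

Yes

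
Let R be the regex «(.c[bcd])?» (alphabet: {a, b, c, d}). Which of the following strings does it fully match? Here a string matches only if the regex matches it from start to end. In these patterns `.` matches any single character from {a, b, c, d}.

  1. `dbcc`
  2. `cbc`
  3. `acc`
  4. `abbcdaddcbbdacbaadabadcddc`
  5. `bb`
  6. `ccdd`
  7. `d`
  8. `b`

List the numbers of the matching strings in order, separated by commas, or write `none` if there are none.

3

1 → no match
2 → no match
3 → match
4 → no match
5 → no match
6 → no match
7 → no match
8 → no match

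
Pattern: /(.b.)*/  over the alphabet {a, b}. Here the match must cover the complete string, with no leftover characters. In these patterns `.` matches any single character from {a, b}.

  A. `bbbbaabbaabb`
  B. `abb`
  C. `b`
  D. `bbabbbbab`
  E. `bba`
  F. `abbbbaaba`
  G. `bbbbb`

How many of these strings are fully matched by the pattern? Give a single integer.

3

A → no match
B → match
C → no match
D → no match
E → match
F → match
G → no match
Total matched: 3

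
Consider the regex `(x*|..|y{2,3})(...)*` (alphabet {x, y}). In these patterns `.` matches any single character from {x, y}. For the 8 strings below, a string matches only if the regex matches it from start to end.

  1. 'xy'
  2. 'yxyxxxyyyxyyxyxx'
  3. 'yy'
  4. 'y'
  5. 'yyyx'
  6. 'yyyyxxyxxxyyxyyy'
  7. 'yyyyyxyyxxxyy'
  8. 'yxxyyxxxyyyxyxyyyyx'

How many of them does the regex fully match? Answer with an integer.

2

1 → match
2 → no match
3 → match
4 → no match
5 → no match
6 → no match
7 → no match
8 → no match
Total matched: 2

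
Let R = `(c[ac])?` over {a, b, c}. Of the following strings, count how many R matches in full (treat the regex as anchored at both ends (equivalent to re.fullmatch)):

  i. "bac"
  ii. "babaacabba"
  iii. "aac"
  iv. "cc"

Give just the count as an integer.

1

i. "bac" → no match
ii. "babaacabba" → no match
iii. "aac" → no match
iv. "cc" → match
Total matched: 1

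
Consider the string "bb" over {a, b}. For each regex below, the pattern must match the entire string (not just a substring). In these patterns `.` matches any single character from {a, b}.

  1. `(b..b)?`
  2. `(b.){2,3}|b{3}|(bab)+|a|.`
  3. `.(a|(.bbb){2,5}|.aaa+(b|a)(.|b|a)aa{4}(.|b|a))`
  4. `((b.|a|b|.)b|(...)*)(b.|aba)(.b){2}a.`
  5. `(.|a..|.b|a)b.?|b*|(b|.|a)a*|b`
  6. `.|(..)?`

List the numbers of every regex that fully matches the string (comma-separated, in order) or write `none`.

5, 6

1 → no match
2 → no match
3 → no match
4 → no match
5 → match
6 → match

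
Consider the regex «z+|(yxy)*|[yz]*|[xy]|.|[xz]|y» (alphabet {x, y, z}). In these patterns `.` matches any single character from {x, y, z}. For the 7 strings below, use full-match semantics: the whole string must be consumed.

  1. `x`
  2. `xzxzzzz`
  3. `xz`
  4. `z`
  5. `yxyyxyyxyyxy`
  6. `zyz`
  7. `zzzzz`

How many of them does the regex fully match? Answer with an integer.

5

1 → match
2 → no match
3 → no match
4 → match
5 → match
6 → match
7 → match
Total matched: 5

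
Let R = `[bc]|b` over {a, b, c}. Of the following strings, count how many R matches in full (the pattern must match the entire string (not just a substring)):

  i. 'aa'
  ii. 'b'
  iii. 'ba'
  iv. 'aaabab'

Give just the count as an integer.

1

i → no match
ii → match
iii → no match
iv → no match
Total matched: 1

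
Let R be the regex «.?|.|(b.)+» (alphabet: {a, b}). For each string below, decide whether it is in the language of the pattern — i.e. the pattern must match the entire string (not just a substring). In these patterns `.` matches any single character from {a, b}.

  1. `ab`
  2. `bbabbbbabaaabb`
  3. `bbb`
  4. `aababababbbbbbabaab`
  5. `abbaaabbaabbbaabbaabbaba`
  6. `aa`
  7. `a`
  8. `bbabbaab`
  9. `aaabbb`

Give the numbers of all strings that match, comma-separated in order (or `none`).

7

1. `ab` → no match
2 → no match
3. `bbb` → no match
4 → no match
5 → no match
6. `aa` → no match
7. `a` → match
8. `bbabbaab` → no match
9. `aaabbb` → no match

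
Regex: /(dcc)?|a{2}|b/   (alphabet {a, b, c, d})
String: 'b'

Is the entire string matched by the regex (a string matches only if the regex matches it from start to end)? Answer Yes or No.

Yes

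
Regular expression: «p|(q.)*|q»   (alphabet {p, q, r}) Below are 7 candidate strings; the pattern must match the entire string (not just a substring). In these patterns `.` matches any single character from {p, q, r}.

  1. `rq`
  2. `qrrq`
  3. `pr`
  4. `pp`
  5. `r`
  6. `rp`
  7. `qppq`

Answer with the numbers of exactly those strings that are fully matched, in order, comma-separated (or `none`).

none

1 → no match
2 → no match
3 → no match
4 → no match
5 → no match
6 → no match
7 → no match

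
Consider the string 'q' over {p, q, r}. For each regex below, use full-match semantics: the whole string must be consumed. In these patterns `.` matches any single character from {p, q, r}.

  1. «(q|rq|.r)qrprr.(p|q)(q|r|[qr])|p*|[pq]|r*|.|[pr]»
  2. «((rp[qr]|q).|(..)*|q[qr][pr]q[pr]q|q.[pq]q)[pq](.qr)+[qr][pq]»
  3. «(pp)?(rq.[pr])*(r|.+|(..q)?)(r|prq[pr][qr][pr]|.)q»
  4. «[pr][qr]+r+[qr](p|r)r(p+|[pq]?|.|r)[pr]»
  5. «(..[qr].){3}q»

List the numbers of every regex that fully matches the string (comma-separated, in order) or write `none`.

1

1 → match
2 → no match
3 → no match
4 → no match
5 → no match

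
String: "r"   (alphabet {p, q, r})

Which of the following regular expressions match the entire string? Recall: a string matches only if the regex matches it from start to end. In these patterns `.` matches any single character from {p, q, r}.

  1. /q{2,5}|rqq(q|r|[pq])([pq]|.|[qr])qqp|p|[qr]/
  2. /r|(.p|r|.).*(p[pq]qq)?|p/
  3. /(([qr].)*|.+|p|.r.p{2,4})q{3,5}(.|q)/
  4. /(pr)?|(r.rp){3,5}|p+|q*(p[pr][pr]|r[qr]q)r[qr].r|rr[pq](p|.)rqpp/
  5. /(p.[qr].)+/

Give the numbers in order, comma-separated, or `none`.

1, 2

1 → match
2 → match
3 → no match
4 → no match
5 → no match — must start with "p"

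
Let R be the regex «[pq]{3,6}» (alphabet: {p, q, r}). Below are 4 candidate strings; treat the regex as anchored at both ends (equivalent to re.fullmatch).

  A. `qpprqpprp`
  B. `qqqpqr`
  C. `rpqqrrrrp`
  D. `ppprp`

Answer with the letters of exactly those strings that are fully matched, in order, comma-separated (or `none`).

none

A. `qpprqpprp` → no match
B. `qqqpqr` → no match
C. `rpqqrrrrp` → no match
D. `ppprp` → no match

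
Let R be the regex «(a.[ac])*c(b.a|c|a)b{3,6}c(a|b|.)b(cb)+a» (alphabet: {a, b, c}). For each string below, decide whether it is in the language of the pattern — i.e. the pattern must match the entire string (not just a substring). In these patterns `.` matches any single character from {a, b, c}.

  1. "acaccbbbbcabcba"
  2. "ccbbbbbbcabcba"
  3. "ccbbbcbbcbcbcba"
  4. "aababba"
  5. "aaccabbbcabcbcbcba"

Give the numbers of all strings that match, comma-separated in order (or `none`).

1, 2, 3, 5

1 → match
2 → match
3 → match
4. "aababba" → no match — must end with "cba"
5 → match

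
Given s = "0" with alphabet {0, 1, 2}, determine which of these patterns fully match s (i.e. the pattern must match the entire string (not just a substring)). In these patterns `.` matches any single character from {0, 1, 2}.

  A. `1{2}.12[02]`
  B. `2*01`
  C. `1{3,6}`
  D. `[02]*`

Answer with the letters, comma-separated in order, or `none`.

D

A → no match — must start with "1"
B → no match — must end with "01"
C → no match — must start with "1"
D → match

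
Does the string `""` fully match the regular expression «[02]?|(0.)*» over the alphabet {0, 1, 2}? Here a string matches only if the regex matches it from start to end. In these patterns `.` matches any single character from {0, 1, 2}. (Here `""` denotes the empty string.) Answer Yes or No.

Yes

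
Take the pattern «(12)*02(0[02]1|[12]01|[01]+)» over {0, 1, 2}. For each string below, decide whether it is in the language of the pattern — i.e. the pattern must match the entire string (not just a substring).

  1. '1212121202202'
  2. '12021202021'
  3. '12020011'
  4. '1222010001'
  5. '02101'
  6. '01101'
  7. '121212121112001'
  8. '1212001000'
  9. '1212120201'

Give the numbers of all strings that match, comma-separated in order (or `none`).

3, 5, 9

1 → no match
2 → no match
3 → match
4 → no match
5 → match
6 → no match
7 → no match
8 → no match
9 → match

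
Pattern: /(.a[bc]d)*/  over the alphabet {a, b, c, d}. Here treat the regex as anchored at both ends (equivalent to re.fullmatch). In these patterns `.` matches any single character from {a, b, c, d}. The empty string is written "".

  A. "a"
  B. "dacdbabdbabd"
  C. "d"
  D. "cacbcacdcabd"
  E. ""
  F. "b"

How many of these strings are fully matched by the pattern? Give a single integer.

A → no match
B → match
C → no match
D → no match
E → match
F → no match
Total matched: 2

2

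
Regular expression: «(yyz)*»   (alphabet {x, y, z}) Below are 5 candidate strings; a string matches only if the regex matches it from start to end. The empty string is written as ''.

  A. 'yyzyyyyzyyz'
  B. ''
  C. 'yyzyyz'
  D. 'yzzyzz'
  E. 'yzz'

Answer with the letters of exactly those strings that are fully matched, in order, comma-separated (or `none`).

A → no match
B → match
C → match
D → no match
E → no match

B, C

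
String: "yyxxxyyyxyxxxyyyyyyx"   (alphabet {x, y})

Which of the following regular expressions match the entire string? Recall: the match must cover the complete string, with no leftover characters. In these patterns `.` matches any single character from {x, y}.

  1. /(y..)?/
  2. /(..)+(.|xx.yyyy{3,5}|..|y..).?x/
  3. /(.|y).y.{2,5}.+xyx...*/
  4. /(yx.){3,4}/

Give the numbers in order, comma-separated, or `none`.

1 → no match
2 → match
3 → no match
4 → no match — must start with "yx"

2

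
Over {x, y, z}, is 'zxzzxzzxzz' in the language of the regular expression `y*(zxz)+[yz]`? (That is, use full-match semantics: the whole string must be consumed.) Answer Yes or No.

Yes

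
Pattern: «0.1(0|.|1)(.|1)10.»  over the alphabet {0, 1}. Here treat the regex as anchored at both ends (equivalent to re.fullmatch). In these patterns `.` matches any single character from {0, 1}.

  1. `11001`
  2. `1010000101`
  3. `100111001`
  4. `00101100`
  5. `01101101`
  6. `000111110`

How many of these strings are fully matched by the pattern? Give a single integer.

1. `11001` → no match — must start with `0`
2. `1010000101` → no match — must start with `0`
3. `100111001` → no match — must start with `0`
4. `00101100` → match
5. `01101101` → match
6. `000111110` → no match
Total matched: 2

2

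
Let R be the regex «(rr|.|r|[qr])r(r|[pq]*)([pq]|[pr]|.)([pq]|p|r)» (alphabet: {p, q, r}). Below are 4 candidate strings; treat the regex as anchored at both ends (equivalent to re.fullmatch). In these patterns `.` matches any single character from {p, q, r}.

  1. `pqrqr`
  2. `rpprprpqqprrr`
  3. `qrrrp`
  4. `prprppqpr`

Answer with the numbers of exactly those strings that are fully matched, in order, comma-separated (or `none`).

1 → no match
2 → no match
3 → match
4 → no match

3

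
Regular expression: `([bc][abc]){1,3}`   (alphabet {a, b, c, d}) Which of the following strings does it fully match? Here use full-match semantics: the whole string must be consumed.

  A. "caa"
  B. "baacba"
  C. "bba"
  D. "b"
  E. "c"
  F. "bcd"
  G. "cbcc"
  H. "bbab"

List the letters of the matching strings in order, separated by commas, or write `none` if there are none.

A → no match
B → no match
C → no match
D → no match
E → no match
F → no match
G → match
H → no match

G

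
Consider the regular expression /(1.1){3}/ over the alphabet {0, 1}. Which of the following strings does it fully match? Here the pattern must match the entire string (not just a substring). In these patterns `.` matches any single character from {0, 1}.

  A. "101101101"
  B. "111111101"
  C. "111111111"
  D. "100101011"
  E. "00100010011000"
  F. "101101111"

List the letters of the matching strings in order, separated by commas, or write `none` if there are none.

A → match
B → match
C → match
D → no match
E → no match — must start with "1"
F → match

A, B, C, F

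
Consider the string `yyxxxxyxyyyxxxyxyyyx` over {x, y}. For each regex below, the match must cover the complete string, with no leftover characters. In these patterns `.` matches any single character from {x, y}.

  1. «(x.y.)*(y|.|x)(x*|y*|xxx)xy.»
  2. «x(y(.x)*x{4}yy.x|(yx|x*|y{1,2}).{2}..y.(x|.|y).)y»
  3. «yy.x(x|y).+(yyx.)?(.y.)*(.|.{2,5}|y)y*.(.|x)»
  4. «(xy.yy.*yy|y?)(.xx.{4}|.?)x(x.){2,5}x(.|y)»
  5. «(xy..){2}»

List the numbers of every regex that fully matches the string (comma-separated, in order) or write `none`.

3

1 → no match
2 → no match — must start with `x`
3 → match
4 → no match
5 → no match — must start with `xy`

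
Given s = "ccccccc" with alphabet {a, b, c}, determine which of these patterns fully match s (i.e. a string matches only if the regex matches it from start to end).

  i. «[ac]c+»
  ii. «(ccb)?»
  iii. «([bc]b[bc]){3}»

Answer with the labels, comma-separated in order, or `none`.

i

i → match
ii → no match
iii → no match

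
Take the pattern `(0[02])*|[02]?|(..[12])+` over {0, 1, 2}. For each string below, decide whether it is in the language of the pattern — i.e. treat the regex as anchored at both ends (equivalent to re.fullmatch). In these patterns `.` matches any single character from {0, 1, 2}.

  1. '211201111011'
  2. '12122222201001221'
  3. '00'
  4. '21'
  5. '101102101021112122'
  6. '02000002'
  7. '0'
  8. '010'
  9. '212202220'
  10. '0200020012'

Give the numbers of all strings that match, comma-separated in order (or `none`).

1 → match
2 → no match
3 → match
4 → no match
5 → match
6 → match
7 → match
8 → no match
9 → no match
10 → no match

1, 3, 5, 6, 7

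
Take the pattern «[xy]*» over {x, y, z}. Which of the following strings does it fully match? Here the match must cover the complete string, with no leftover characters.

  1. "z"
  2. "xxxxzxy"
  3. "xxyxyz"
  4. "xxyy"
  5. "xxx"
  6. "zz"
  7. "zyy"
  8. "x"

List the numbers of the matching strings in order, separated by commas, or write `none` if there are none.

4, 5, 8

1 → no match
2 → no match
3 → no match
4 → match
5 → match
6 → no match
7 → no match
8 → match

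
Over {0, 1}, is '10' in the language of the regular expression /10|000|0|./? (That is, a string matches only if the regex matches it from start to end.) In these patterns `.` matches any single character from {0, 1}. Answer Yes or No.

Yes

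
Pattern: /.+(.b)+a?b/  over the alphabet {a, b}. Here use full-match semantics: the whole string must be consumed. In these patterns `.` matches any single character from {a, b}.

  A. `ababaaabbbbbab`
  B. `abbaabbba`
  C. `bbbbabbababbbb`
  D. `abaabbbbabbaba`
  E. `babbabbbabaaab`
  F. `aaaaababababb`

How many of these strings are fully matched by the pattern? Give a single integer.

A → match
B → no match — must end with `b`
C → match
D → no match — must end with `b`
E → no match
F → match
Total matched: 3

3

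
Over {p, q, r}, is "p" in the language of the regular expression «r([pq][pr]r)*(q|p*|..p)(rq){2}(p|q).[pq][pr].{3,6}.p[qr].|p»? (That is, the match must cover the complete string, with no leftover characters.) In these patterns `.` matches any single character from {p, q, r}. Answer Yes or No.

Yes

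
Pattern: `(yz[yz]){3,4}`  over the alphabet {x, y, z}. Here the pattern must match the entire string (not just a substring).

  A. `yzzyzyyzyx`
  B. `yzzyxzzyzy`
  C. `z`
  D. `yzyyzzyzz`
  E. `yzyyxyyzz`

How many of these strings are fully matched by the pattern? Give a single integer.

A. `yzzyzyyzyx` → no match
B. `yzzyxzzyzy` → no match
C. `z` → no match — must start with `yz`
D. `yzyyzzyzz` → match
E. `yzyyxyyzz` → no match
Total matched: 1

1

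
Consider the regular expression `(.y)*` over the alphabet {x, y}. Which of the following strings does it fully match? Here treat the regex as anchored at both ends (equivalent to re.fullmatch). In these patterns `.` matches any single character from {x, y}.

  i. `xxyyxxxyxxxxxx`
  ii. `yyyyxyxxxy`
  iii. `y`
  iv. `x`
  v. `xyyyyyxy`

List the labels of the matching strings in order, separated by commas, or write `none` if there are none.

v

i → no match
ii → no match
iii → no match
iv → no match
v → match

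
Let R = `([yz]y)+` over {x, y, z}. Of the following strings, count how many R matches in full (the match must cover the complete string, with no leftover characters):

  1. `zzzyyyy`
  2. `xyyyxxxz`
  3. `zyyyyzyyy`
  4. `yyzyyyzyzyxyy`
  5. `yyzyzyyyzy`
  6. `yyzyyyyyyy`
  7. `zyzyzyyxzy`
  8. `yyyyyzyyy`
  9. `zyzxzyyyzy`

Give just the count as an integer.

1 → no match
2 → no match — must end with `y`
3 → no match
4 → no match
5 → match
6 → match
7 → no match
8 → no match
9 → no match
Total matched: 2

2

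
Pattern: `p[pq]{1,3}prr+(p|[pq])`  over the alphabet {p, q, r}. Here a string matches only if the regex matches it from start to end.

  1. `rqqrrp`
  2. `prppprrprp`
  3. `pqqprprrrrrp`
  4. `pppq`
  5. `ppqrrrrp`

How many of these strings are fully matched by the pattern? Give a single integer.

1 → no match — must start with `p`
2 → no match
3 → no match
4 → no match
5 → no match
Total matched: 0

0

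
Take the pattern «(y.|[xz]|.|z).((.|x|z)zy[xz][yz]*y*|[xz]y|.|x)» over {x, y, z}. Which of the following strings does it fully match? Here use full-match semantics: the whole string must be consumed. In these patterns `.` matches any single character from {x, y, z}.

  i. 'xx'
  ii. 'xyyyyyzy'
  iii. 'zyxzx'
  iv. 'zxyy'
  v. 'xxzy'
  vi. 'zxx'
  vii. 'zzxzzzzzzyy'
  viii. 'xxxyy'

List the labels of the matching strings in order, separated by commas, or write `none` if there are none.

i. 'xx' → no match
ii. 'xyyyyyzy' → no match
iii. 'zyxzx' → no match
iv. 'zxyy' → no match
v. 'xxzy' → match
vi. 'zxx' → match
vii. 'zzxzzzzzzyy' → no match
viii. 'xxxyy' → no match

v, vi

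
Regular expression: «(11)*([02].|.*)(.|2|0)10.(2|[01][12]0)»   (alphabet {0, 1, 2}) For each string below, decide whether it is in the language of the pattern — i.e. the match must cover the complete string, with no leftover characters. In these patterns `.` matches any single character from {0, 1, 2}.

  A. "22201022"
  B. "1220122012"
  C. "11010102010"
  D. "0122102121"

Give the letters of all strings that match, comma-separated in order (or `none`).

A, C

A → match
B → no match
C → match
D → no match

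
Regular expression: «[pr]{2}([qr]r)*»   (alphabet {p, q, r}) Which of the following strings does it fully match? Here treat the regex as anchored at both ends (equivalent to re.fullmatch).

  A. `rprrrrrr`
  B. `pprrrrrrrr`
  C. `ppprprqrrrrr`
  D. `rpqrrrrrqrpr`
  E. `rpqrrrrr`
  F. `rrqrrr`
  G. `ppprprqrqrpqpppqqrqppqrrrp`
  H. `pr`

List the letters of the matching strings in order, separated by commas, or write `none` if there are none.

A, B, E, F, H

A → match
B → match
C → no match
D → no match
E → match
F → match
G → no match
H → match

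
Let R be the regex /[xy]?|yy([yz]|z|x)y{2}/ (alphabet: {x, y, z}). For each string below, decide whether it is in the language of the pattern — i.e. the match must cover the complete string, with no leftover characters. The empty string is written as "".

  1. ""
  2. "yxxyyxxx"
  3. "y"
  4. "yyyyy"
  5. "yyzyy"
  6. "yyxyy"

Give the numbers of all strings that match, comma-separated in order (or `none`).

1, 3, 4, 5, 6

1 → match
2 → no match
3 → match
4 → match
5 → match
6 → match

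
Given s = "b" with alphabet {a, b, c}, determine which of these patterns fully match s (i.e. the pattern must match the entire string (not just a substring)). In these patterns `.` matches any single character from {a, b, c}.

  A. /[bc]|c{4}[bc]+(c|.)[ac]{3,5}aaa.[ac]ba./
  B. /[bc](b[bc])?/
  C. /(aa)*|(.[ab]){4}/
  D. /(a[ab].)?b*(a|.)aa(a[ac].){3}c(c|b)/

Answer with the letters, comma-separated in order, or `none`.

A, B

A → match
B → match
C → no match
D → no match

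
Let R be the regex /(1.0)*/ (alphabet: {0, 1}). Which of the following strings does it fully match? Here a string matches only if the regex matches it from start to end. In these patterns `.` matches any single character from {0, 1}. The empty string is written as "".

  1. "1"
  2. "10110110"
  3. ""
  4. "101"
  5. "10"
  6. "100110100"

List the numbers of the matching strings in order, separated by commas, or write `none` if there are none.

3, 6

1 → no match
2 → no match
3 → match
4 → no match
5 → no match
6 → match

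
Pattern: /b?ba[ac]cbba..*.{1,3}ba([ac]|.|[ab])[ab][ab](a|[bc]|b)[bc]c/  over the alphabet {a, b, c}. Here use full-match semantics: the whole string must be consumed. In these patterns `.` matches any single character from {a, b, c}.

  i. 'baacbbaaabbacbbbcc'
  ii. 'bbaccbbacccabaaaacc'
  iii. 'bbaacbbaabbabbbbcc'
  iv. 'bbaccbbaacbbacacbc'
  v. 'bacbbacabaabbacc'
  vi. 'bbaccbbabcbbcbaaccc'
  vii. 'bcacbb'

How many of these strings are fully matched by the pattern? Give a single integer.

i → match
ii → no match
iii → match
iv → no match
v → no match
vi → no match
vii → no match — must end with 'c'
Total matched: 2

2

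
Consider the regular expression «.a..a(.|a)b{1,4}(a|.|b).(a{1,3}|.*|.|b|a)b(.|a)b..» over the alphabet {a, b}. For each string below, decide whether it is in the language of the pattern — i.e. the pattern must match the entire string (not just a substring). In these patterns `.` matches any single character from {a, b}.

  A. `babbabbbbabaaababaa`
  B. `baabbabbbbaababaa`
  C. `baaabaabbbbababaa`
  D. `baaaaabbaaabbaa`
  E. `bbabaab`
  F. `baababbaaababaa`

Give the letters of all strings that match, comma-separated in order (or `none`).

A → match
B → no match
C → no match
D → no match
E → no match
F → match

A, F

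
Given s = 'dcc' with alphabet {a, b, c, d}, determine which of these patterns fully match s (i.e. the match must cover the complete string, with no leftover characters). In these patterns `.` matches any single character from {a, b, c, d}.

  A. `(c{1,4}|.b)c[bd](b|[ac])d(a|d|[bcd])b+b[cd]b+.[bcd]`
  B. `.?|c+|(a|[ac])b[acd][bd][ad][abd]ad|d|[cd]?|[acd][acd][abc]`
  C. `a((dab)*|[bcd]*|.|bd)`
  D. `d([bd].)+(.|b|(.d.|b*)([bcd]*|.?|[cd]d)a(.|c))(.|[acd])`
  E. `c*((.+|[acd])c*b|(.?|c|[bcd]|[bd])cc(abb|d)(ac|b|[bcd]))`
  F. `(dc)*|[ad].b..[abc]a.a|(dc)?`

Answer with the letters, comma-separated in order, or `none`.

A → no match
B → match
C → no match — must start with 'a'
D → no match
E → no match
F → no match

B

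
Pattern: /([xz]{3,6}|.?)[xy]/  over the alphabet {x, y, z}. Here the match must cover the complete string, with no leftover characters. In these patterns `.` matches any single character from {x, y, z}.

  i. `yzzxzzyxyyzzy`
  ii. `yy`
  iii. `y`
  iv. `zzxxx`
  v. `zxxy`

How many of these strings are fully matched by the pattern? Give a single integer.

i → no match
ii → match
iii → match
iv → match
v → match
Total matched: 4

4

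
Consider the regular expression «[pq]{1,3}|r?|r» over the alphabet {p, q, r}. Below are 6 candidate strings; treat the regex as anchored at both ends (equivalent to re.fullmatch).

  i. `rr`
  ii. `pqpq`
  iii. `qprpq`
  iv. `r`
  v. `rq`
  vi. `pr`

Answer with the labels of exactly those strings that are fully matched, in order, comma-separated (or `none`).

i → no match
ii → no match
iii → no match
iv → match
v → no match
vi → no match

iv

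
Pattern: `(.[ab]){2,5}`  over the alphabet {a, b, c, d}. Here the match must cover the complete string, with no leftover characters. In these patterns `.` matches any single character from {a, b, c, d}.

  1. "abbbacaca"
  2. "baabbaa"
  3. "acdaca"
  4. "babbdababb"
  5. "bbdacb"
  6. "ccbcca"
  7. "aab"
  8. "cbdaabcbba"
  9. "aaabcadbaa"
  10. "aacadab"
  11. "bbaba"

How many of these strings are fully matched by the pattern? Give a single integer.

4

1 → no match
2 → no match
3 → no match
4 → match
5 → match
6 → no match
7 → no match
8 → match
9 → match
10 → no match
11 → no match
Total matched: 4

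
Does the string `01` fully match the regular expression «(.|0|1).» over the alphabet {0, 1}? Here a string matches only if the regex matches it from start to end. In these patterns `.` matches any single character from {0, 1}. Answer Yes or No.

Yes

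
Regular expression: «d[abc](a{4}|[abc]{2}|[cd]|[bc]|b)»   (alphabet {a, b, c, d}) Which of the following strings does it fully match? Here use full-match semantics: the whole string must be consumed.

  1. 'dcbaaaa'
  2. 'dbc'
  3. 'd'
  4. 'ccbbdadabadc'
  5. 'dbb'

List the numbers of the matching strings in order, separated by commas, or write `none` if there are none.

2, 5

1. 'dcbaaaa' → no match
2. 'dbc' → match
3. 'd' → no match
4. 'ccbbdadabadc' → no match — must start with 'd'
5. 'dbb' → match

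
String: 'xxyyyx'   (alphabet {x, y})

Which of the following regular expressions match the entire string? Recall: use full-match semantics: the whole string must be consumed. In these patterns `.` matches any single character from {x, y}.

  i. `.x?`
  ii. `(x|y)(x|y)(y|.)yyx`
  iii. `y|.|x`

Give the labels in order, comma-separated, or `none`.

i → no match
ii → match
iii → no match

ii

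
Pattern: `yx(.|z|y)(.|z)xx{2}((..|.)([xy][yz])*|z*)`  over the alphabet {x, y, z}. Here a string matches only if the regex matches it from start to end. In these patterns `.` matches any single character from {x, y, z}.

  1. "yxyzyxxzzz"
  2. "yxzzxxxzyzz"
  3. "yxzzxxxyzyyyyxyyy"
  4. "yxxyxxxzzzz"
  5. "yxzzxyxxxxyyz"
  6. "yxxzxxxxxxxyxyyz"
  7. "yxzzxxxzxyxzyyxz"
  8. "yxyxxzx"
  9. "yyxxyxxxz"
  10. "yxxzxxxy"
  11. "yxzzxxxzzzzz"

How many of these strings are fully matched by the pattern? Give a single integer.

1 → no match
2 → no match
3 → match
4 → match
5 → no match
6 → no match
7 → match
8 → no match
9 → no match — must start with "yx"
10 → match
11 → match
Total matched: 5

5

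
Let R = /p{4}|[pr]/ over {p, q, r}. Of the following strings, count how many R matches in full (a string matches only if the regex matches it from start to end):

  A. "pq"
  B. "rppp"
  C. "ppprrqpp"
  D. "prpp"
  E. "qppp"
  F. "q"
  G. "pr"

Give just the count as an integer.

A. "pq" → no match
B. "rppp" → no match
C. "ppprrqpp" → no match
D. "prpp" → no match
E. "qppp" → no match
F. "q" → no match
G. "pr" → no match
Total matched: 0

0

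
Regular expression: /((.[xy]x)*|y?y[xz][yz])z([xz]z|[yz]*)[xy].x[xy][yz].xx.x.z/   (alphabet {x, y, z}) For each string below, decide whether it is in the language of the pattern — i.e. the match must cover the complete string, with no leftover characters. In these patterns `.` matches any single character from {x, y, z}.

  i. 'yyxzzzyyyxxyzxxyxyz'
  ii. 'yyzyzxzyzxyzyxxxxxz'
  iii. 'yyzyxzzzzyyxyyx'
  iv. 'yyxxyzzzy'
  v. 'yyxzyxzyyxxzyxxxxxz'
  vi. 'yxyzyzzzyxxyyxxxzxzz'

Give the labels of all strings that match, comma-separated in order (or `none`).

i → match
ii → match
iii → no match — must end with 'z'
iv → no match — must end with 'z'
v → match
vi → match

i, ii, v, vi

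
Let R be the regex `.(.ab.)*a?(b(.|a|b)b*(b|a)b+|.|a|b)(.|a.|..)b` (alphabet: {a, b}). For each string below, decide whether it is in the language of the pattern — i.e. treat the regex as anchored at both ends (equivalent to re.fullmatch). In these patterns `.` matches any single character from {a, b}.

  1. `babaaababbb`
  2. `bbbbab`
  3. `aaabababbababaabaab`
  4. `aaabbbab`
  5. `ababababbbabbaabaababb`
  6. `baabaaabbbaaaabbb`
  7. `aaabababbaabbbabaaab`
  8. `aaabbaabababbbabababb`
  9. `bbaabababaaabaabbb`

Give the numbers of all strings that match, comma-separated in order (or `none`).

4, 5, 7, 8

1 → no match
2 → no match
3 → no match
4 → match
5 → match
6 → no match
7 → match
8 → match
9 → no match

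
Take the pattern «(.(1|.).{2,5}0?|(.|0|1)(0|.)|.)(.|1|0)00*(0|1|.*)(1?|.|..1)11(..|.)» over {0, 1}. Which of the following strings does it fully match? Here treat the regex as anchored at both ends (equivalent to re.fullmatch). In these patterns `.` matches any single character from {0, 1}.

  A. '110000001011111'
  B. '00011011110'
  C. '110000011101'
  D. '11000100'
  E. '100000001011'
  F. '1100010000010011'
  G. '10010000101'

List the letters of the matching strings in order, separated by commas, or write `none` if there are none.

A → match
B. '00011011110' → match
C. '110000011101' → match
D. '11000100' → no match
E. '100000001011' → no match
F → no match
G. '10010000101' → no match

A, B, C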